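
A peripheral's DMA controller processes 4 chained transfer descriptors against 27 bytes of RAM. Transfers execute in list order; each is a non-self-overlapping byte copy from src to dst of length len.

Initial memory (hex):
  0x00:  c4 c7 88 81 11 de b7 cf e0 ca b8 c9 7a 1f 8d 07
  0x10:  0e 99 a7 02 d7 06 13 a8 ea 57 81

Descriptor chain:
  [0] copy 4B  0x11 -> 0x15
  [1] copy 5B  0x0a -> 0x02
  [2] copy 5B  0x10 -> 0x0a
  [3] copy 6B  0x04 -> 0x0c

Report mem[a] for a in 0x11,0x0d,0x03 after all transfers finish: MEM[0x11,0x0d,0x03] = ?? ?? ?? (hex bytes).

MEM[0x11,0x0d,0x03] = ca 1f c9

#0 dst[0x15+4] := {0x99,0xa7,0x02,0xd7}
#1 dst[0x02+5] := {0xb8,0xc9,0x7a,0x1f,0x8d}
#2 dst[0x0a+5] := {0x0e,0x99,0xa7,0x02,0xd7}
#3 dst[0x0c+6] := {0x7a,0x1f,0x8d,0xcf,0xe0,0xca}
query mem[0x11]=0xca, mem[0x0d]=0x1f, mem[0x03]=0xc9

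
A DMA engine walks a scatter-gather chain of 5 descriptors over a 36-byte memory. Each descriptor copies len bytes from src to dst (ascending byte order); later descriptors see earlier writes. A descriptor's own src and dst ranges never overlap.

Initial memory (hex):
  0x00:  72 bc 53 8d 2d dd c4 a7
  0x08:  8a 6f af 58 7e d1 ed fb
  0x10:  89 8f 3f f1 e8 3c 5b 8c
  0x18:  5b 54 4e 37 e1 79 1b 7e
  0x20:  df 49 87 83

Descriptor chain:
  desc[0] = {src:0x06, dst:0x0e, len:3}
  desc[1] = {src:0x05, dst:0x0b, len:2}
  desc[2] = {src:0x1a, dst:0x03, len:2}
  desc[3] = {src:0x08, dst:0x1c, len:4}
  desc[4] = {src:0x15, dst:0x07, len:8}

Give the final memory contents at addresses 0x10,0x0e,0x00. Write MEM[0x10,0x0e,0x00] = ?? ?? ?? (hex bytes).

D0: mem[0x0e..0x10] <- [c4 a7 8a]
D1: mem[0x0b..0x0c] <- [dd c4]
D2: mem[0x03..0x04] <- [4e 37]
D3: mem[0x1c..0x1f] <- [8a 6f af dd]
D4: mem[0x07..0x0e] <- [3c 5b 8c 5b 54 4e 37 8a]
query mem[0x10]=0x8a, mem[0x0e]=0x8a, mem[0x00]=0x72

MEM[0x10,0x0e,0x00] = 8a 8a 72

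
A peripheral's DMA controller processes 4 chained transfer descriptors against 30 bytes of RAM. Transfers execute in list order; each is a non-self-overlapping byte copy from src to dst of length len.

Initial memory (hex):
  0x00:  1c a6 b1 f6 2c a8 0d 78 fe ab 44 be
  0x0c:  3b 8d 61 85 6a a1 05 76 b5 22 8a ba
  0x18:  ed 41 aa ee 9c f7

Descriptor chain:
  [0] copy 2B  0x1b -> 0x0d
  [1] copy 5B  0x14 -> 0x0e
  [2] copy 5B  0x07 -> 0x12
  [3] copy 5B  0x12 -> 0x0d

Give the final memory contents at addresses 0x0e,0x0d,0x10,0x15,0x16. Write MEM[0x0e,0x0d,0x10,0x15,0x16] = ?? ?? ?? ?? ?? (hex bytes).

D0: mem[0x0d..0x0e] <- [ee 9c]
D1: mem[0x0e..0x12] <- [b5 22 8a ba ed]
D2: mem[0x12..0x16] <- [78 fe ab 44 be]
D3: mem[0x0d..0x11] <- [78 fe ab 44 be]
query mem[0x0e]=0xfe, mem[0x0d]=0x78, mem[0x10]=0x44, mem[0x15]=0x44, mem[0x16]=0xbe

MEM[0x0e,0x0d,0x10,0x15,0x16] = fe 78 44 44 be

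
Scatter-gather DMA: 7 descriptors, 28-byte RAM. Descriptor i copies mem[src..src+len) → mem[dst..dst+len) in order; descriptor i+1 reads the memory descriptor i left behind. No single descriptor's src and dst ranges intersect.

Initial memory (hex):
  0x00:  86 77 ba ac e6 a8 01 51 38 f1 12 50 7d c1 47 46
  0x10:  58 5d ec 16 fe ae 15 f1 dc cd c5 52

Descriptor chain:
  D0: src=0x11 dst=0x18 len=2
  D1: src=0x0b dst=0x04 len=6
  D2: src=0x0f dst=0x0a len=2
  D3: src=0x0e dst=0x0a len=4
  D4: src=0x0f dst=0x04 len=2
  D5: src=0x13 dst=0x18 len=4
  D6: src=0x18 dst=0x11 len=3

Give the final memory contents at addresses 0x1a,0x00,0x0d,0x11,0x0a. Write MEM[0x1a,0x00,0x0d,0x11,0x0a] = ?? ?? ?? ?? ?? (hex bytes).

#0 dst[0x18+2] := {0x5d,0xec}
#1 dst[0x04+6] := {0x50,0x7d,0xc1,0x47,0x46,0x58}
#2 dst[0x0a+2] := {0x46,0x58}
#3 dst[0x0a+4] := {0x47,0x46,0x58,0x5d}
#4 dst[0x04+2] := {0x46,0x58}
#5 dst[0x18+4] := {0x16,0xfe,0xae,0x15}
#6 dst[0x11+3] := {0x16,0xfe,0xae}
query mem[0x1a]=0xae, mem[0x00]=0x86, mem[0x0d]=0x5d, mem[0x11]=0x16, mem[0x0a]=0x47

MEM[0x1a,0x00,0x0d,0x11,0x0a] = ae 86 5d 16 47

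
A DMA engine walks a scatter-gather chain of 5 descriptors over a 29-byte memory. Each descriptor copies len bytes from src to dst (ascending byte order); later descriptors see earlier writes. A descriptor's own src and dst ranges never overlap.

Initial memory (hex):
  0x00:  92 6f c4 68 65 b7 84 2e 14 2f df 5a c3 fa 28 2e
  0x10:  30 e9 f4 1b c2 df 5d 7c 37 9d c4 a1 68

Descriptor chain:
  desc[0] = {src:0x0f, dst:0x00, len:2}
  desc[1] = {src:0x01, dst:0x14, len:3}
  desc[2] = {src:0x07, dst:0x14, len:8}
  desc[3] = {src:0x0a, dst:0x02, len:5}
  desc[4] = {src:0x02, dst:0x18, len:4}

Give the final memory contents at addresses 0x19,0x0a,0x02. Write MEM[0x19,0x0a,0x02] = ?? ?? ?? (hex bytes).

D0: mem[0x00..0x01] <- [2e 30]
D1: mem[0x14..0x16] <- [30 c4 68]
D2: mem[0x14..0x1b] <- [2e 14 2f df 5a c3 fa 28]
D3: mem[0x02..0x06] <- [df 5a c3 fa 28]
D4: mem[0x18..0x1b] <- [df 5a c3 fa]
query mem[0x19]=0x5a, mem[0x0a]=0xdf, mem[0x02]=0xdf

MEM[0x19,0x0a,0x02] = 5a df df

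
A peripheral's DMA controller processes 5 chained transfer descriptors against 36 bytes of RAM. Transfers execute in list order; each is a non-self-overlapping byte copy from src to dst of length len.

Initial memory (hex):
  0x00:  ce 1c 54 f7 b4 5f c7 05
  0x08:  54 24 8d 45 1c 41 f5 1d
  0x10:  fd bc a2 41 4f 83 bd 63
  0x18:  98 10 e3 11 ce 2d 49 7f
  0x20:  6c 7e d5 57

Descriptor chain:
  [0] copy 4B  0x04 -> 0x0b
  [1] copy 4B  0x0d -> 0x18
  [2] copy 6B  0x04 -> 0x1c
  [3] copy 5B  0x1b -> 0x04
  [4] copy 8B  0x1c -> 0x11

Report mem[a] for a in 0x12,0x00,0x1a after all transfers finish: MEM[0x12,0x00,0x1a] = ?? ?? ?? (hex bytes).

MEM[0x12,0x00,0x1a] = 5f ce 1d

D0: mem[0x0b..0x0e] <- [b4 5f c7 05]
D1: mem[0x18..0x1b] <- [c7 05 1d fd]
D2: mem[0x1c..0x21] <- [b4 5f c7 05 54 24]
D3: mem[0x04..0x08] <- [fd b4 5f c7 05]
D4: mem[0x11..0x18] <- [b4 5f c7 05 54 24 d5 57]
query mem[0x12]=0x5f, mem[0x00]=0xce, mem[0x1a]=0x1d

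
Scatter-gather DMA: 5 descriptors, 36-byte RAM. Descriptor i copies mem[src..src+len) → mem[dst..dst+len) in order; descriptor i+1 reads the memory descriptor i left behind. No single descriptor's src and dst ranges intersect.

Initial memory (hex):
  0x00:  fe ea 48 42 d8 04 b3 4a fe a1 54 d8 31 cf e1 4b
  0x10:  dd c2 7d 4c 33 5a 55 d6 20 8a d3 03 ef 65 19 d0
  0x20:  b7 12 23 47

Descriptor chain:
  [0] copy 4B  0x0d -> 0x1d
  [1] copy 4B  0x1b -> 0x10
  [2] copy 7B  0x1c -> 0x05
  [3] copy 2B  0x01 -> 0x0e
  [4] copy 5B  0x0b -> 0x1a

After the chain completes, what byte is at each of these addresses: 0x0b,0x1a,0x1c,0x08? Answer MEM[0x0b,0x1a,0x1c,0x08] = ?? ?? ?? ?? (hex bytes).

  after D0: wrote 4B at 0x1d = cfe14bdd
  after D1: wrote 4B at 0x10 = 03efcfe1
  after D2: wrote 7B at 0x05 = efcfe14bdd1223
  after D3: wrote 2B at 0x0e = ea48
  after D4: wrote 5B at 0x1a = 2331cfea48
query mem[0x0b]=0x23, mem[0x1a]=0x23, mem[0x1c]=0xcf, mem[0x08]=0x4b

MEM[0x0b,0x1a,0x1c,0x08] = 23 23 cf 4b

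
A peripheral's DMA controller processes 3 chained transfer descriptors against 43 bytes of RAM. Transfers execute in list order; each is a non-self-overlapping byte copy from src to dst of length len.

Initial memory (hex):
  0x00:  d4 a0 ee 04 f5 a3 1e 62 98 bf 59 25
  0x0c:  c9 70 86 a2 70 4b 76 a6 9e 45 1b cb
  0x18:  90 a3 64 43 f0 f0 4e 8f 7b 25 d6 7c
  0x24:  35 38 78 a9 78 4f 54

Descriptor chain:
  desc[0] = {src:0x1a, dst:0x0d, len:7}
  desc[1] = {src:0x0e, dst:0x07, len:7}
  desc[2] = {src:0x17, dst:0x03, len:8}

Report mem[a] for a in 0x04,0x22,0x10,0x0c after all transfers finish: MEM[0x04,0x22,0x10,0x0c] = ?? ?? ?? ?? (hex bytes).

  after D0: wrote 7B at 0x0d = 6443f0f04e8f7b
  after D1: wrote 7B at 0x07 = 43f0f04e8f7b9e
  after D2: wrote 8B at 0x03 = cb90a36443f0f04e
query mem[0x04]=0x90, mem[0x22]=0xd6, mem[0x10]=0xf0, mem[0x0c]=0x7b

MEM[0x04,0x22,0x10,0x0c] = 90 d6 f0 7b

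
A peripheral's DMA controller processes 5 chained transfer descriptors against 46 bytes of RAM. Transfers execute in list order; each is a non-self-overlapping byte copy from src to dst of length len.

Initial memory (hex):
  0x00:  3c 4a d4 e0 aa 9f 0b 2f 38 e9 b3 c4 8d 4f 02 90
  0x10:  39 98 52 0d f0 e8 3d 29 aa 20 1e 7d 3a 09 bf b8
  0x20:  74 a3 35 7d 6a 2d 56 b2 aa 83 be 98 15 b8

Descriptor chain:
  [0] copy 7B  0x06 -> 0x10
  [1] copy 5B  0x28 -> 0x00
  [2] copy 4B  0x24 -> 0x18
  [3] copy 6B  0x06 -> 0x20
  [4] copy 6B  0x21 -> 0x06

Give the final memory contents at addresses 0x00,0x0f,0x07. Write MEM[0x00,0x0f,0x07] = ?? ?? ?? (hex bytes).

MEM[0x00,0x0f,0x07] = aa 90 38

[0] 0x06->0x10 len=7 : 0b 2f 38 e9 b3 c4 8d
[1] 0x28->0x00 len=5 : aa 83 be 98 15
[2] 0x24->0x18 len=4 : 6a 2d 56 b2
[3] 0x06->0x20 len=6 : 0b 2f 38 e9 b3 c4
[4] 0x21->0x06 len=6 : 2f 38 e9 b3 c4 56
query mem[0x00]=0xaa, mem[0x0f]=0x90, mem[0x07]=0x38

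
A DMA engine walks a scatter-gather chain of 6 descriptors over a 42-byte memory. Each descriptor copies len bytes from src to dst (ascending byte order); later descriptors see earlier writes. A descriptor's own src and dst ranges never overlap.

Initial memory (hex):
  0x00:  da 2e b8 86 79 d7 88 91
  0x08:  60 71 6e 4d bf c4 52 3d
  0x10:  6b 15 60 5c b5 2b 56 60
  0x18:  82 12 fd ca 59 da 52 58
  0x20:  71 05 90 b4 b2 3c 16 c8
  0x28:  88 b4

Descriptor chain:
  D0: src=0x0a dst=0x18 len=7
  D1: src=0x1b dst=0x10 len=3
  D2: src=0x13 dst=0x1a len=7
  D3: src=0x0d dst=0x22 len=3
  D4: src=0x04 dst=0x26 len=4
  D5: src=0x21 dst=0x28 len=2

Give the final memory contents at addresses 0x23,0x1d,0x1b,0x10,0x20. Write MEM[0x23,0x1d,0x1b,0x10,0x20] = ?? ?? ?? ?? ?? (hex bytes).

  after D0: wrote 7B at 0x18 = 6e4dbfc4523d6b
  after D1: wrote 3B at 0x10 = c4523d
  after D2: wrote 7B at 0x1a = 5cb52b56606e4d
  after D3: wrote 3B at 0x22 = c4523d
  after D4: wrote 4B at 0x26 = 79d78891
  after D5: wrote 2B at 0x28 = 05c4
query mem[0x23]=0x52, mem[0x1d]=0x56, mem[0x1b]=0xb5, mem[0x10]=0xc4, mem[0x20]=0x4d

MEM[0x23,0x1d,0x1b,0x10,0x20] = 52 56 b5 c4 4d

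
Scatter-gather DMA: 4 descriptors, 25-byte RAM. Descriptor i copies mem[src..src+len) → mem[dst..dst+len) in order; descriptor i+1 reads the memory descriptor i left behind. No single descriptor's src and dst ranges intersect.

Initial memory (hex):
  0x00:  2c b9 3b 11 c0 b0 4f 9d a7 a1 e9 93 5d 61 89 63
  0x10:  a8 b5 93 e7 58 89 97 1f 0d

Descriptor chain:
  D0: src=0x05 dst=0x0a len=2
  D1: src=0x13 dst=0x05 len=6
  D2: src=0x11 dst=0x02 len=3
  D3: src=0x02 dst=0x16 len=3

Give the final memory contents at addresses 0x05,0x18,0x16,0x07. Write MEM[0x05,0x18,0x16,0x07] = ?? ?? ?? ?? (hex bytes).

[0] 0x05->0x0a len=2 : b0 4f
[1] 0x13->0x05 len=6 : e7 58 89 97 1f 0d
[2] 0x11->0x02 len=3 : b5 93 e7
[3] 0x02->0x16 len=3 : b5 93 e7
query mem[0x05]=0xe7, mem[0x18]=0xe7, mem[0x16]=0xb5, mem[0x07]=0x89

MEM[0x05,0x18,0x16,0x07] = e7 e7 b5 89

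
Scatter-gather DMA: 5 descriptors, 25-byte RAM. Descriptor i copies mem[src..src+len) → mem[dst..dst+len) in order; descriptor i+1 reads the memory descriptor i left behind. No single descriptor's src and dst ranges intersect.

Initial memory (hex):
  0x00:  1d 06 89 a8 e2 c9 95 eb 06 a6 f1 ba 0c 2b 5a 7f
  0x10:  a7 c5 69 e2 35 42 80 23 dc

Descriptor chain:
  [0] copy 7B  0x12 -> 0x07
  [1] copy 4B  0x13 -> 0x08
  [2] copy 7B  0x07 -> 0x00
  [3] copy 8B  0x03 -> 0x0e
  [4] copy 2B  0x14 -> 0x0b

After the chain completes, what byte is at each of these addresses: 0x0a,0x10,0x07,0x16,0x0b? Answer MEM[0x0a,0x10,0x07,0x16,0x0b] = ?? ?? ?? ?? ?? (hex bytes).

#0 dst[0x07+7] := {0x69,0xe2,0x35,0x42,0x80,0x23,0xdc}
#1 dst[0x08+4] := {0xe2,0x35,0x42,0x80}
#2 dst[0x00+7] := {0x69,0xe2,0x35,0x42,0x80,0x23,0xdc}
#3 dst[0x0e+8] := {0x42,0x80,0x23,0xdc,0x69,0xe2,0x35,0x42}
#4 dst[0x0b+2] := {0x35,0x42}
query mem[0x0a]=0x42, mem[0x10]=0x23, mem[0x07]=0x69, mem[0x16]=0x80, mem[0x0b]=0x35

MEM[0x0a,0x10,0x07,0x16,0x0b] = 42 23 69 80 35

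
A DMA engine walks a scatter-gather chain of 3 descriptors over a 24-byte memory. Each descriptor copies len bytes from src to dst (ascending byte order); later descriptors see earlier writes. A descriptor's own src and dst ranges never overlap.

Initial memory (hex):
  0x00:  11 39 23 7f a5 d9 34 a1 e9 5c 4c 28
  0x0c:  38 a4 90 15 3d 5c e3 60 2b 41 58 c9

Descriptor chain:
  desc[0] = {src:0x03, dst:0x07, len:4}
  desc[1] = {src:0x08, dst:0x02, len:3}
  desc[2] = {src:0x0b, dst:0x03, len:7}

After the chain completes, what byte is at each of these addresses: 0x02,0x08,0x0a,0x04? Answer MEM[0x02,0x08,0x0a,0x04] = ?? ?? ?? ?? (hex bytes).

[0] 0x03->0x07 len=4 : 7f a5 d9 34
[1] 0x08->0x02 len=3 : a5 d9 34
[2] 0x0b->0x03 len=7 : 28 38 a4 90 15 3d 5c
query mem[0x02]=0xa5, mem[0x08]=0x3d, mem[0x0a]=0x34, mem[0x04]=0x38

MEM[0x02,0x08,0x0a,0x04] = a5 3d 34 38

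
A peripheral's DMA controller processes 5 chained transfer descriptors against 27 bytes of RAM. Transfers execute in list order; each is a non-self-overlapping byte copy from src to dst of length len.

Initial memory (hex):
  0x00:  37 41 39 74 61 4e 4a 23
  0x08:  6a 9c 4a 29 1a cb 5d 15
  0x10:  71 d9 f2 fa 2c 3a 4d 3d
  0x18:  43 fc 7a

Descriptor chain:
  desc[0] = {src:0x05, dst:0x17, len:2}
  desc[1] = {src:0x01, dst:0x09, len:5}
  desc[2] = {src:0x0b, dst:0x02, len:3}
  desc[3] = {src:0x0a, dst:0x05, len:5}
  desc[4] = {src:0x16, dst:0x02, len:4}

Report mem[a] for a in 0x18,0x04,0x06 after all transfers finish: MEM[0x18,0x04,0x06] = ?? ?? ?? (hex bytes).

[0] 0x05->0x17 len=2 : 4e 4a
[1] 0x01->0x09 len=5 : 41 39 74 61 4e
[2] 0x0b->0x02 len=3 : 74 61 4e
[3] 0x0a->0x05 len=5 : 39 74 61 4e 5d
[4] 0x16->0x02 len=4 : 4d 4e 4a fc
query mem[0x18]=0x4a, mem[0x04]=0x4a, mem[0x06]=0x74

MEM[0x18,0x04,0x06] = 4a 4a 74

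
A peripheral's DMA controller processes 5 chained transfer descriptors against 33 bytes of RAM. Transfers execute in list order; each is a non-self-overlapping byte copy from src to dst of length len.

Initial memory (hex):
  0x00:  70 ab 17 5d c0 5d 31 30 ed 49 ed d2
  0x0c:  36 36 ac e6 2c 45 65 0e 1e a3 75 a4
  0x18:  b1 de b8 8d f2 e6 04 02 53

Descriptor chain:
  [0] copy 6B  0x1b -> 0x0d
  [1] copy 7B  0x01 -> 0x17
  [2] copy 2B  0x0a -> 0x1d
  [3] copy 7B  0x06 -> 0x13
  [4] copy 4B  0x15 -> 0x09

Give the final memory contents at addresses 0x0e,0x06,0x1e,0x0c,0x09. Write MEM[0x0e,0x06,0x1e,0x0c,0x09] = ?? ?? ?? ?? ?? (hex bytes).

MEM[0x0e,0x06,0x1e,0x0c,0x09] = f2 31 d2 d2 ed

#0 dst[0x0d+6] := {0x8d,0xf2,0xe6,0x04,0x02,0x53}
#1 dst[0x17+7] := {0xab,0x17,0x5d,0xc0,0x5d,0x31,0x30}
#2 dst[0x1d+2] := {0xed,0xd2}
#3 dst[0x13+7] := {0x31,0x30,0xed,0x49,0xed,0xd2,0x36}
#4 dst[0x09+4] := {0xed,0x49,0xed,0xd2}
query mem[0x0e]=0xf2, mem[0x06]=0x31, mem[0x1e]=0xd2, mem[0x0c]=0xd2, mem[0x09]=0xed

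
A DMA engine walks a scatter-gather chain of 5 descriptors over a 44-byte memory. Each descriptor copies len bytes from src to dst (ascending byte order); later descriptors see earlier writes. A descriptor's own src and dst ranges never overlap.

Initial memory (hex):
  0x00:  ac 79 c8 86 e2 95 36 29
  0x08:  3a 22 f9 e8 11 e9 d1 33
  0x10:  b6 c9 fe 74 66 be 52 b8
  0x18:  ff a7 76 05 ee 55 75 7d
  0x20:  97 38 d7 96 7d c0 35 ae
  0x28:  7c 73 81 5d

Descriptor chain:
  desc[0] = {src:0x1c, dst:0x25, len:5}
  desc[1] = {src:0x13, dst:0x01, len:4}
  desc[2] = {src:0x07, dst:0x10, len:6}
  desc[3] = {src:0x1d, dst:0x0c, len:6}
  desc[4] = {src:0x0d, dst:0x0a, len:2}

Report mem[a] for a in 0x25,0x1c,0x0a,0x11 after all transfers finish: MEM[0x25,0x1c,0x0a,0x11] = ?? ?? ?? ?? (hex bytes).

MEM[0x25,0x1c,0x0a,0x11] = ee ee 75 d7

  after D0: wrote 5B at 0x25 = ee55757d97
  after D1: wrote 4B at 0x01 = 7466be52
  after D2: wrote 6B at 0x10 = 293a22f9e811
  after D3: wrote 6B at 0x0c = 55757d9738d7
  after D4: wrote 2B at 0x0a = 757d
query mem[0x25]=0xee, mem[0x1c]=0xee, mem[0x0a]=0x75, mem[0x11]=0xd7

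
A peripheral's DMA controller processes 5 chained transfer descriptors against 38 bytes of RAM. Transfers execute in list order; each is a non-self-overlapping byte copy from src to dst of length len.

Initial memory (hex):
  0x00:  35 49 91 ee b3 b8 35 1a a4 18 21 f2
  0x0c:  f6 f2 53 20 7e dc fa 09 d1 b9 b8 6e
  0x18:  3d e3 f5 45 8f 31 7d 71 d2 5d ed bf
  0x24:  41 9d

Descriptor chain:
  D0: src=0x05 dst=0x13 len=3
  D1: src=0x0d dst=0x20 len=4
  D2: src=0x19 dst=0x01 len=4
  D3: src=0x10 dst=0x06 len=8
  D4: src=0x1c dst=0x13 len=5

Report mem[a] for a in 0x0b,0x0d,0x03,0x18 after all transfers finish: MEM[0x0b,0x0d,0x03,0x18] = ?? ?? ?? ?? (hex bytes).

MEM[0x0b,0x0d,0x03,0x18] = 1a 6e 45 3d

#0 dst[0x13+3] := {0xb8,0x35,0x1a}
#1 dst[0x20+4] := {0xf2,0x53,0x20,0x7e}
#2 dst[0x01+4] := {0xe3,0xf5,0x45,0x8f}
#3 dst[0x06+8] := {0x7e,0xdc,0xfa,0xb8,0x35,0x1a,0xb8,0x6e}
#4 dst[0x13+5] := {0x8f,0x31,0x7d,0x71,0xf2}
query mem[0x0b]=0x1a, mem[0x0d]=0x6e, mem[0x03]=0x45, mem[0x18]=0x3d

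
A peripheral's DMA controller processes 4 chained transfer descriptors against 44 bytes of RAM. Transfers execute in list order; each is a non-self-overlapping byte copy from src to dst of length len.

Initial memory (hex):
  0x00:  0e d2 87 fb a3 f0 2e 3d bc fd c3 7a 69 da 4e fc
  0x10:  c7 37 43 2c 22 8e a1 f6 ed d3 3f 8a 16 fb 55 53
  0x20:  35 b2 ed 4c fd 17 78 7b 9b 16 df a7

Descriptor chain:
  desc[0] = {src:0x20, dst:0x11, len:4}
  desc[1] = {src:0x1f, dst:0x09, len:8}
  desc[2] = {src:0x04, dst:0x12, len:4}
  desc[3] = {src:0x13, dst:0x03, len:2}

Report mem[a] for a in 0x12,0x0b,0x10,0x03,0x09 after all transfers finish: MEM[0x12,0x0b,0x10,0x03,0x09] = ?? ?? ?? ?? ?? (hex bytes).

[0] 0x20->0x11 len=4 : 35 b2 ed 4c
[1] 0x1f->0x09 len=8 : 53 35 b2 ed 4c fd 17 78
[2] 0x04->0x12 len=4 : a3 f0 2e 3d
[3] 0x13->0x03 len=2 : f0 2e
query mem[0x12]=0xa3, mem[0x0b]=0xb2, mem[0x10]=0x78, mem[0x03]=0xf0, mem[0x09]=0x53

MEM[0x12,0x0b,0x10,0x03,0x09] = a3 b2 78 f0 53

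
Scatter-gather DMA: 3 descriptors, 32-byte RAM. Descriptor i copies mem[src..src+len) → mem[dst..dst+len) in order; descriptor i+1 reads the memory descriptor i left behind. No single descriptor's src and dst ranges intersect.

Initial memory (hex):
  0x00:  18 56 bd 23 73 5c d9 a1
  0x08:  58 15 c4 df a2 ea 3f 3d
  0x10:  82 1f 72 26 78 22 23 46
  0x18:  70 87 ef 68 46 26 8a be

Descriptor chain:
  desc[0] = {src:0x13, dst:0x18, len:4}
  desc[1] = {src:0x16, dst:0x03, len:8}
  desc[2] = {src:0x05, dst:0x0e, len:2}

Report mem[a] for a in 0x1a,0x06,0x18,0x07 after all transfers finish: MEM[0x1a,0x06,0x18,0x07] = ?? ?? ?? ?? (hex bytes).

[0] 0x13->0x18 len=4 : 26 78 22 23
[1] 0x16->0x03 len=8 : 23 46 26 78 22 23 46 26
[2] 0x05->0x0e len=2 : 26 78
query mem[0x1a]=0x22, mem[0x06]=0x78, mem[0x18]=0x26, mem[0x07]=0x22

MEM[0x1a,0x06,0x18,0x07] = 22 78 26 22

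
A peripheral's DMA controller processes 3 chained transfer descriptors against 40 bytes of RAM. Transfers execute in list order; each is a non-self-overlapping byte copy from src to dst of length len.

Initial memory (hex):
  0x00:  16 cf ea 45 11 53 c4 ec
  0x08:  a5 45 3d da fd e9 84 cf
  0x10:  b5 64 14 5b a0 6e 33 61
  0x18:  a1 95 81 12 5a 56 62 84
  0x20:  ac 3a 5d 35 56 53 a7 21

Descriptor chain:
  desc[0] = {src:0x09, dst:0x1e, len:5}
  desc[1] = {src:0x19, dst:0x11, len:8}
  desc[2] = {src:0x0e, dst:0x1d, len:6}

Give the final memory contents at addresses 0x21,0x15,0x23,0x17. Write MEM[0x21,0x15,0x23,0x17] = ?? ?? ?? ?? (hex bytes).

MEM[0x21,0x15,0x23,0x17] = 81 56 35 3d

#0 dst[0x1e+5] := {0x45,0x3d,0xda,0xfd,0xe9}
#1 dst[0x11+8] := {0x95,0x81,0x12,0x5a,0x56,0x45,0x3d,0xda}
#2 dst[0x1d+6] := {0x84,0xcf,0xb5,0x95,0x81,0x12}
query mem[0x21]=0x81, mem[0x15]=0x56, mem[0x23]=0x35, mem[0x17]=0x3d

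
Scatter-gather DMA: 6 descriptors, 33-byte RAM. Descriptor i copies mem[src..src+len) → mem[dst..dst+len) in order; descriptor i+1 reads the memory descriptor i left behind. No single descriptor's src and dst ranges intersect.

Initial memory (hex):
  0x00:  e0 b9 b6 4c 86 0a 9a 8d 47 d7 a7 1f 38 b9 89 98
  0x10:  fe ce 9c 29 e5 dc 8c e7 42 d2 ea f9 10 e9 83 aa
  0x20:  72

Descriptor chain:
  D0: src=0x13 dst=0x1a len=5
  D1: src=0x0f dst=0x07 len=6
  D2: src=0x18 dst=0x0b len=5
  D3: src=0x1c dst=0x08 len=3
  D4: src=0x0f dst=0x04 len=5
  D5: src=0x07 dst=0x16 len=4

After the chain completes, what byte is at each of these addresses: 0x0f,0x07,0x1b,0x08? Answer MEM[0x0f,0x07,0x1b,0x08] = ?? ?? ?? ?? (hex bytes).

MEM[0x0f,0x07,0x1b,0x08] = dc 9c e5 29

[0] 0x13->0x1a len=5 : 29 e5 dc 8c e7
[1] 0x0f->0x07 len=6 : 98 fe ce 9c 29 e5
[2] 0x18->0x0b len=5 : 42 d2 29 e5 dc
[3] 0x1c->0x08 len=3 : dc 8c e7
[4] 0x0f->0x04 len=5 : dc fe ce 9c 29
[5] 0x07->0x16 len=4 : 9c 29 8c e7
query mem[0x0f]=0xdc, mem[0x07]=0x9c, mem[0x1b]=0xe5, mem[0x08]=0x29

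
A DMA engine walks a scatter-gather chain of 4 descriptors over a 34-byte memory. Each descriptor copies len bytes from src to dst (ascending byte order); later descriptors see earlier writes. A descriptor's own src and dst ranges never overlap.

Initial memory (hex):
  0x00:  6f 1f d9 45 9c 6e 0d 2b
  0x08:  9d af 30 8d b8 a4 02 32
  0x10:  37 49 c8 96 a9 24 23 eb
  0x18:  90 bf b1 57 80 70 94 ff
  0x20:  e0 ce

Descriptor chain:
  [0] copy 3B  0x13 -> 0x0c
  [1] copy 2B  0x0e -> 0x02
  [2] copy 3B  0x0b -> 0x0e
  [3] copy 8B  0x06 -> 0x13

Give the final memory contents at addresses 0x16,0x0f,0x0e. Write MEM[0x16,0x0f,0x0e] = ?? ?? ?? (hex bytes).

[0] 0x13->0x0c len=3 : 96 a9 24
[1] 0x0e->0x02 len=2 : 24 32
[2] 0x0b->0x0e len=3 : 8d 96 a9
[3] 0x06->0x13 len=8 : 0d 2b 9d af 30 8d 96 a9
query mem[0x16]=0xaf, mem[0x0f]=0x96, mem[0x0e]=0x8d

MEM[0x16,0x0f,0x0e] = af 96 8d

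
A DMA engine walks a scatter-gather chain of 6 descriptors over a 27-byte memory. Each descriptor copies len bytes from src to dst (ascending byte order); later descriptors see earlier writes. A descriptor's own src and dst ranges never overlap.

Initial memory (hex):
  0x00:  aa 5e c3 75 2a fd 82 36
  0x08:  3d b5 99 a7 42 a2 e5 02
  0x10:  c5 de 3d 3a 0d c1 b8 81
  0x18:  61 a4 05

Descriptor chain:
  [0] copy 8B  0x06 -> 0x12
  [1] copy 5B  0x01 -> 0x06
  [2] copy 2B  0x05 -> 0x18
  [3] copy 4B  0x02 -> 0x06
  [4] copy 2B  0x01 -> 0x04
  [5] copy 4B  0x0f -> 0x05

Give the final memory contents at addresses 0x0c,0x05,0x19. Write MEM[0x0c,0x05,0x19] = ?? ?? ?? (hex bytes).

#0 dst[0x12+8] := {0x82,0x36,0x3d,0xb5,0x99,0xa7,0x42,0xa2}
#1 dst[0x06+5] := {0x5e,0xc3,0x75,0x2a,0xfd}
#2 dst[0x18+2] := {0xfd,0x5e}
#3 dst[0x06+4] := {0xc3,0x75,0x2a,0xfd}
#4 dst[0x04+2] := {0x5e,0xc3}
#5 dst[0x05+4] := {0x02,0xc5,0xde,0x82}
query mem[0x0c]=0x42, mem[0x05]=0x02, mem[0x19]=0x5e

MEM[0x0c,0x05,0x19] = 42 02 5e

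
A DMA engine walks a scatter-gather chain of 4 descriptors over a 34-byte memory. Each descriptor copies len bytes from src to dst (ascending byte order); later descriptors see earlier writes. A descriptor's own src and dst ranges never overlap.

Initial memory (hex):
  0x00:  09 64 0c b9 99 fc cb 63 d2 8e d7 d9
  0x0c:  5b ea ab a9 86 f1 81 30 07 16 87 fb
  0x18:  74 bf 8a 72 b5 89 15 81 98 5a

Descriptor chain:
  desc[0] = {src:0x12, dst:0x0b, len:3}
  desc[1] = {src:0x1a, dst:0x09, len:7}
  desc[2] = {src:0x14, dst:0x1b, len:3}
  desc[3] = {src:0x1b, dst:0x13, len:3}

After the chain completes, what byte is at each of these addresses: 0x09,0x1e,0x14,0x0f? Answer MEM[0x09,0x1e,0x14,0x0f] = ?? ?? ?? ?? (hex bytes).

  after D0: wrote 3B at 0x0b = 813007
  after D1: wrote 7B at 0x09 = 8a72b589158198
  after D2: wrote 3B at 0x1b = 071687
  after D3: wrote 3B at 0x13 = 071687
query mem[0x09]=0x8a, mem[0x1e]=0x15, mem[0x14]=0x16, mem[0x0f]=0x98

MEM[0x09,0x1e,0x14,0x0f] = 8a 15 16 98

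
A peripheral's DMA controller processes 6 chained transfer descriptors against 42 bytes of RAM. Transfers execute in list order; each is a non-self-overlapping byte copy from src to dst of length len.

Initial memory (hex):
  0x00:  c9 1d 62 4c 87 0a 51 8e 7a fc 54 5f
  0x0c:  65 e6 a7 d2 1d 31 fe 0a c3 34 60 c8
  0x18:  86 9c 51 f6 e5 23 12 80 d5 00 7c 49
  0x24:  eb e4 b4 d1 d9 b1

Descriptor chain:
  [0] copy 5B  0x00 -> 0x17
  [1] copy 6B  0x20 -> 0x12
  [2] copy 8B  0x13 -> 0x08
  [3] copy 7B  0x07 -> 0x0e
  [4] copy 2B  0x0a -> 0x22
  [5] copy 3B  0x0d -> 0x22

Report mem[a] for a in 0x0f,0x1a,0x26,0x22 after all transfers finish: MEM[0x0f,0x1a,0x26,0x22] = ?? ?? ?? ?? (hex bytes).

MEM[0x0f,0x1a,0x26,0x22] = 00 4c b4 1d

[0] 0x00->0x17 len=5 : c9 1d 62 4c 87
[1] 0x20->0x12 len=6 : d5 00 7c 49 eb e4
[2] 0x13->0x08 len=8 : 00 7c 49 eb e4 1d 62 4c
[3] 0x07->0x0e len=7 : 8e 00 7c 49 eb e4 1d
[4] 0x0a->0x22 len=2 : 49 eb
[5] 0x0d->0x22 len=3 : 1d 8e 00
query mem[0x0f]=0x00, mem[0x1a]=0x4c, mem[0x26]=0xb4, mem[0x22]=0x1d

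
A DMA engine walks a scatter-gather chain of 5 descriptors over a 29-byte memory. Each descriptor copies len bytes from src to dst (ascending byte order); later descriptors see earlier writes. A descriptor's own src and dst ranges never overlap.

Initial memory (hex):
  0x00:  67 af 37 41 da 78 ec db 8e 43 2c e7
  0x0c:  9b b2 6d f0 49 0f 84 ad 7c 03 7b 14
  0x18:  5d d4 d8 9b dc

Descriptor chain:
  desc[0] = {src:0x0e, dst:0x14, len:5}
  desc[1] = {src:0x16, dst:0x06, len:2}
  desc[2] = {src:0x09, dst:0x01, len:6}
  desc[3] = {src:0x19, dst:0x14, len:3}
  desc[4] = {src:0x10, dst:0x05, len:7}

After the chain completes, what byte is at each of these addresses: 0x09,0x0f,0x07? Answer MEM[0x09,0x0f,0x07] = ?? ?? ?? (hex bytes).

MEM[0x09,0x0f,0x07] = d4 f0 84

D0: mem[0x14..0x18] <- [6d f0 49 0f 84]
D1: mem[0x06..0x07] <- [49 0f]
D2: mem[0x01..0x06] <- [43 2c e7 9b b2 6d]
D3: mem[0x14..0x16] <- [d4 d8 9b]
D4: mem[0x05..0x0b] <- [49 0f 84 ad d4 d8 9b]
query mem[0x09]=0xd4, mem[0x0f]=0xf0, mem[0x07]=0x84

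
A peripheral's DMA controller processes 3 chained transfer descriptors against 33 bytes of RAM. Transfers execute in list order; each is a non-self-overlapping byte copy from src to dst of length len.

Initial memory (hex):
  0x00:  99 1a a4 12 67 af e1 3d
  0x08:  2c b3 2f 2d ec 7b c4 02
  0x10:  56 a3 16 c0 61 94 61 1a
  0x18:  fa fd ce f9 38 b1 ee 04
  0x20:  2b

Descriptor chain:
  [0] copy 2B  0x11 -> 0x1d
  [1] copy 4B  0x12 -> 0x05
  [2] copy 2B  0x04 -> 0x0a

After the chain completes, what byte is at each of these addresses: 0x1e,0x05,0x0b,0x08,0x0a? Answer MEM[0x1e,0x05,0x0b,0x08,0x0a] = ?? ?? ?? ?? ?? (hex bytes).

MEM[0x1e,0x05,0x0b,0x08,0x0a] = 16 16 16 94 67

[0] 0x11->0x1d len=2 : a3 16
[1] 0x12->0x05 len=4 : 16 c0 61 94
[2] 0x04->0x0a len=2 : 67 16
query mem[0x1e]=0x16, mem[0x05]=0x16, mem[0x0b]=0x16, mem[0x08]=0x94, mem[0x0a]=0x67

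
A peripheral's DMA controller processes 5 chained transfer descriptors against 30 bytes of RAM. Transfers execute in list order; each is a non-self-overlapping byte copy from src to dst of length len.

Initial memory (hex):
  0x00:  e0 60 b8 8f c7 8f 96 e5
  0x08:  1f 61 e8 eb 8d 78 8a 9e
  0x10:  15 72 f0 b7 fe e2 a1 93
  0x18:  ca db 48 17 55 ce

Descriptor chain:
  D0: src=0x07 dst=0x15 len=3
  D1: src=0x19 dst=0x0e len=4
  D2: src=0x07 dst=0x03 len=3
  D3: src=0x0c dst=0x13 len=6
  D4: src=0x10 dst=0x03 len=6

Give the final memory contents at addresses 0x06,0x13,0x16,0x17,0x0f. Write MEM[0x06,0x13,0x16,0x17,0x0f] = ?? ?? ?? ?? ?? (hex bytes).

MEM[0x06,0x13,0x16,0x17,0x0f] = 8d 8d 48 17 48

[0] 0x07->0x15 len=3 : e5 1f 61
[1] 0x19->0x0e len=4 : db 48 17 55
[2] 0x07->0x03 len=3 : e5 1f 61
[3] 0x0c->0x13 len=6 : 8d 78 db 48 17 55
[4] 0x10->0x03 len=6 : 17 55 f0 8d 78 db
query mem[0x06]=0x8d, mem[0x13]=0x8d, mem[0x16]=0x48, mem[0x17]=0x17, mem[0x0f]=0x48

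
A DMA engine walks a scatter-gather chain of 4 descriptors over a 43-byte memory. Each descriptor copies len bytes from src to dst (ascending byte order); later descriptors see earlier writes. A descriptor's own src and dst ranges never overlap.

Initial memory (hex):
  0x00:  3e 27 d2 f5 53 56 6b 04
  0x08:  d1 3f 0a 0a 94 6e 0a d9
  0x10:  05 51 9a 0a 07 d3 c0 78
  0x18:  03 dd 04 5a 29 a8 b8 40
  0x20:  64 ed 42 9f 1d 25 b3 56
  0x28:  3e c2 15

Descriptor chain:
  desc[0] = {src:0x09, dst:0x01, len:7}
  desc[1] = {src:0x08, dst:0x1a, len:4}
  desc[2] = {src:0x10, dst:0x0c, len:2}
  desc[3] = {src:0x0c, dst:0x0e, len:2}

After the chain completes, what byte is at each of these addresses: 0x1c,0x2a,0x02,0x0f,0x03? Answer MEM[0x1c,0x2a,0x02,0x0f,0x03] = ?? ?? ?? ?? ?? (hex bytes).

#0 dst[0x01+7] := {0x3f,0x0a,0x0a,0x94,0x6e,0x0a,0xd9}
#1 dst[0x1a+4] := {0xd1,0x3f,0x0a,0x0a}
#2 dst[0x0c+2] := {0x05,0x51}
#3 dst[0x0e+2] := {0x05,0x51}
query mem[0x1c]=0x0a, mem[0x2a]=0x15, mem[0x02]=0x0a, mem[0x0f]=0x51, mem[0x03]=0x0a

MEM[0x1c,0x2a,0x02,0x0f,0x03] = 0a 15 0a 51 0a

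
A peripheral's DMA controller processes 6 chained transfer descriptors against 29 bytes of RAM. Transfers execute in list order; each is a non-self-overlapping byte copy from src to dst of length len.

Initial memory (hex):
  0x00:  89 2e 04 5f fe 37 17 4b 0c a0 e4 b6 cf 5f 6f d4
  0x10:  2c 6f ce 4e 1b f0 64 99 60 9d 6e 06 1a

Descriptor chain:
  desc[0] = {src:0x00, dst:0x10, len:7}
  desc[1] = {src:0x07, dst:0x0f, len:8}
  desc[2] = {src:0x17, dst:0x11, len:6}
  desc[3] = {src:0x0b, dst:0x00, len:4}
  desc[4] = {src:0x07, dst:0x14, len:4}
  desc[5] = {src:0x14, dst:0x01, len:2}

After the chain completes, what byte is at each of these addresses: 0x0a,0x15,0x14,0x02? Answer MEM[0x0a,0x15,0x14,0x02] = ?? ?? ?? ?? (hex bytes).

#0 dst[0x10+7] := {0x89,0x2e,0x04,0x5f,0xfe,0x37,0x17}
#1 dst[0x0f+8] := {0x4b,0x0c,0xa0,0xe4,0xb6,0xcf,0x5f,0x6f}
#2 dst[0x11+6] := {0x99,0x60,0x9d,0x6e,0x06,0x1a}
#3 dst[0x00+4] := {0xb6,0xcf,0x5f,0x6f}
#4 dst[0x14+4] := {0x4b,0x0c,0xa0,0xe4}
#5 dst[0x01+2] := {0x4b,0x0c}
query mem[0x0a]=0xe4, mem[0x15]=0x0c, mem[0x14]=0x4b, mem[0x02]=0x0c

MEM[0x0a,0x15,0x14,0x02] = e4 0c 4b 0c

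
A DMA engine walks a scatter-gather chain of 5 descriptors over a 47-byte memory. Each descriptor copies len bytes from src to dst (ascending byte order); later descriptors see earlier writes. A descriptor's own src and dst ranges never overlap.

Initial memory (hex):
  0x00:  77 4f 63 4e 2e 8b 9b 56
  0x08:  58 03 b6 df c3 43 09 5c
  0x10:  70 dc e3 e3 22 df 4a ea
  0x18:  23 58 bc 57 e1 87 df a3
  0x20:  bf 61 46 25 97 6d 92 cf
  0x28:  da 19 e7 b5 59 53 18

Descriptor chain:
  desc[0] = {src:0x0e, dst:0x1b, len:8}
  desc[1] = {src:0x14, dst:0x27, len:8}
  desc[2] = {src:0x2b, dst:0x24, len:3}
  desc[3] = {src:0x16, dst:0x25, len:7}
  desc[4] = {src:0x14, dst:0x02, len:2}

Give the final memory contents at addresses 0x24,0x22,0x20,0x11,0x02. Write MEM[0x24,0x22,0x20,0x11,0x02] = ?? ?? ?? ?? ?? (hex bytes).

MEM[0x24,0x22,0x20,0x11,0x02] = 23 df e3 dc 22

#0 dst[0x1b+8] := {0x09,0x5c,0x70,0xdc,0xe3,0xe3,0x22,0xdf}
#1 dst[0x27+8] := {0x22,0xdf,0x4a,0xea,0x23,0x58,0xbc,0x09}
#2 dst[0x24+3] := {0x23,0x58,0xbc}
#3 dst[0x25+7] := {0x4a,0xea,0x23,0x58,0xbc,0x09,0x5c}
#4 dst[0x02+2] := {0x22,0xdf}
query mem[0x24]=0x23, mem[0x22]=0xdf, mem[0x20]=0xe3, mem[0x11]=0xdc, mem[0x02]=0x22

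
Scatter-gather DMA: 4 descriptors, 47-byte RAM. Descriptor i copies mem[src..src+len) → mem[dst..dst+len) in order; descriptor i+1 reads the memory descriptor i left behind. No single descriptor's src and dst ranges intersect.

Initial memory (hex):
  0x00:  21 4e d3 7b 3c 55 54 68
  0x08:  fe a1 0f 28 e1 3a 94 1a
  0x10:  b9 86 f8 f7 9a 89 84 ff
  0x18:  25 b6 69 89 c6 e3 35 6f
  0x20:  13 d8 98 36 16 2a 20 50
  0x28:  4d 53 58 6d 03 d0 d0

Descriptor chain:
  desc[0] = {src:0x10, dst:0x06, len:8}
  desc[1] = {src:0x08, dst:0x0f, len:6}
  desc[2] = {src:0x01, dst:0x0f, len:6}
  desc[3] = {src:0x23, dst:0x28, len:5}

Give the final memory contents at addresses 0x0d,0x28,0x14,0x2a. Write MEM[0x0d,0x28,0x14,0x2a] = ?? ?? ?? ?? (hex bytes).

MEM[0x0d,0x28,0x14,0x2a] = ff 36 b9 2a

  after D0: wrote 8B at 0x06 = b986f8f79a8984ff
  after D1: wrote 6B at 0x0f = f8f79a8984ff
  after D2: wrote 6B at 0x0f = 4ed37b3c55b9
  after D3: wrote 5B at 0x28 = 36162a2050
query mem[0x0d]=0xff, mem[0x28]=0x36, mem[0x14]=0xb9, mem[0x2a]=0x2a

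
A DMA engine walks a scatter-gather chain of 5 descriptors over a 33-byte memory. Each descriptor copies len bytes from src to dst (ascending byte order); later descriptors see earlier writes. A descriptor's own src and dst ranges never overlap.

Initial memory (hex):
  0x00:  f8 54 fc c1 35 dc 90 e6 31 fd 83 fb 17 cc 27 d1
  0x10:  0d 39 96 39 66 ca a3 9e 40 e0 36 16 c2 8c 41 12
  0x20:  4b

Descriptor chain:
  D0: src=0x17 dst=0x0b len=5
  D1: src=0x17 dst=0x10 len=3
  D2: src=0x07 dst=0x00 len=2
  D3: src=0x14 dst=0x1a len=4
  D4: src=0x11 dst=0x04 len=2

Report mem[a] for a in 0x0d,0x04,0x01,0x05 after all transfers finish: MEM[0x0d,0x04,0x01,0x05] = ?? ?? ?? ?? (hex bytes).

MEM[0x0d,0x04,0x01,0x05] = e0 40 31 e0

[0] 0x17->0x0b len=5 : 9e 40 e0 36 16
[1] 0x17->0x10 len=3 : 9e 40 e0
[2] 0x07->0x00 len=2 : e6 31
[3] 0x14->0x1a len=4 : 66 ca a3 9e
[4] 0x11->0x04 len=2 : 40 e0
query mem[0x0d]=0xe0, mem[0x04]=0x40, mem[0x01]=0x31, mem[0x05]=0xe0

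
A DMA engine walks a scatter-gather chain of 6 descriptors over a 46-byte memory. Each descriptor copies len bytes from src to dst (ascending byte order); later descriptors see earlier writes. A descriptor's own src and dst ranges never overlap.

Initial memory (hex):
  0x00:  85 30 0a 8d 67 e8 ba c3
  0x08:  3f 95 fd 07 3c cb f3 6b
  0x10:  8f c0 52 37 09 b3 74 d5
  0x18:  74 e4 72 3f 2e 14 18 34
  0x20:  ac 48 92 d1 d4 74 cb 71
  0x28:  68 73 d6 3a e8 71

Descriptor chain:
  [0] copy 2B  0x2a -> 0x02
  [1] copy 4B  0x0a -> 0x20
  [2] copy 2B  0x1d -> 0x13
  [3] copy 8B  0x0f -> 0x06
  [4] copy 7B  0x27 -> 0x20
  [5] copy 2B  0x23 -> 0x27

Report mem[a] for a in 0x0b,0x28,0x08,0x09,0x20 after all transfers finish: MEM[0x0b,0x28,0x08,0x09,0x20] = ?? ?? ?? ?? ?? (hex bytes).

[0] 0x2a->0x02 len=2 : d6 3a
[1] 0x0a->0x20 len=4 : fd 07 3c cb
[2] 0x1d->0x13 len=2 : 14 18
[3] 0x0f->0x06 len=8 : 6b 8f c0 52 14 18 b3 74
[4] 0x27->0x20 len=7 : 71 68 73 d6 3a e8 71
[5] 0x23->0x27 len=2 : d6 3a
query mem[0x0b]=0x18, mem[0x28]=0x3a, mem[0x08]=0xc0, mem[0x09]=0x52, mem[0x20]=0x71

MEM[0x0b,0x28,0x08,0x09,0x20] = 18 3a c0 52 71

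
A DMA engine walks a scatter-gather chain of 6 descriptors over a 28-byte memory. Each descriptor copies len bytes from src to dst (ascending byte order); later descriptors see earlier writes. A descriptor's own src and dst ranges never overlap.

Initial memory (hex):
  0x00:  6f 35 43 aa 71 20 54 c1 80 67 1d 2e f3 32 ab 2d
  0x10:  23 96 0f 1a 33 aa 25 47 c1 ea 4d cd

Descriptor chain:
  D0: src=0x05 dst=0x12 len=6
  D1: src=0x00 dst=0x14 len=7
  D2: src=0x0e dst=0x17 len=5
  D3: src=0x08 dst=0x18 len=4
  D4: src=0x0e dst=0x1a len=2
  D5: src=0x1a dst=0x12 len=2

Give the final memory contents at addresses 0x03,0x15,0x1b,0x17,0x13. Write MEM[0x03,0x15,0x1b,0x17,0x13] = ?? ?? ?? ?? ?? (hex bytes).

#0 dst[0x12+6] := {0x20,0x54,0xc1,0x80,0x67,0x1d}
#1 dst[0x14+7] := {0x6f,0x35,0x43,0xaa,0x71,0x20,0x54}
#2 dst[0x17+5] := {0xab,0x2d,0x23,0x96,0x20}
#3 dst[0x18+4] := {0x80,0x67,0x1d,0x2e}
#4 dst[0x1a+2] := {0xab,0x2d}
#5 dst[0x12+2] := {0xab,0x2d}
query mem[0x03]=0xaa, mem[0x15]=0x35, mem[0x1b]=0x2d, mem[0x17]=0xab, mem[0x13]=0x2d

MEM[0x03,0x15,0x1b,0x17,0x13] = aa 35 2d ab 2d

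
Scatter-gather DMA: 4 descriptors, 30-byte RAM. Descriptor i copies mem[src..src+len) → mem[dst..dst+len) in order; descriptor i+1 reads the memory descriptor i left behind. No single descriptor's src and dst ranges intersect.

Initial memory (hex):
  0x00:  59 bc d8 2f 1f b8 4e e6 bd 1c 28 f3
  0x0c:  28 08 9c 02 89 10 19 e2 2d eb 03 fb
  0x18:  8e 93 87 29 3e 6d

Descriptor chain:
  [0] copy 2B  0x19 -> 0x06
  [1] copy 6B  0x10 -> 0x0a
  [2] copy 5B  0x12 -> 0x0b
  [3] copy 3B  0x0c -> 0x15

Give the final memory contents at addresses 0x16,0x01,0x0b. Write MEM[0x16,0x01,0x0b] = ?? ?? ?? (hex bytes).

[0] 0x19->0x06 len=2 : 93 87
[1] 0x10->0x0a len=6 : 89 10 19 e2 2d eb
[2] 0x12->0x0b len=5 : 19 e2 2d eb 03
[3] 0x0c->0x15 len=3 : e2 2d eb
query mem[0x16]=0x2d, mem[0x01]=0xbc, mem[0x0b]=0x19

MEM[0x16,0x01,0x0b] = 2d bc 19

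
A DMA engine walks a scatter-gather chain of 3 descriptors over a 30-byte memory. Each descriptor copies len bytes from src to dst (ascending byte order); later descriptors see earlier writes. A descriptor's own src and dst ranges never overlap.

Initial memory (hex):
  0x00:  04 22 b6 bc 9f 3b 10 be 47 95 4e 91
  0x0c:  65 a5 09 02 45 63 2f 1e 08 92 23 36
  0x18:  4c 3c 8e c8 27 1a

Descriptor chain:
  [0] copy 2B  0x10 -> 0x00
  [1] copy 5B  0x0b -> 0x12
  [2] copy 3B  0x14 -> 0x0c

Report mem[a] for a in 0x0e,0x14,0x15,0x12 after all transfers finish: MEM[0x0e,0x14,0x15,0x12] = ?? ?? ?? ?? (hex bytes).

D0: mem[0x00..0x01] <- [45 63]
D1: mem[0x12..0x16] <- [91 65 a5 09 02]
D2: mem[0x0c..0x0e] <- [a5 09 02]
query mem[0x0e]=0x02, mem[0x14]=0xa5, mem[0x15]=0x09, mem[0x12]=0x91

MEM[0x0e,0x14,0x15,0x12] = 02 a5 09 91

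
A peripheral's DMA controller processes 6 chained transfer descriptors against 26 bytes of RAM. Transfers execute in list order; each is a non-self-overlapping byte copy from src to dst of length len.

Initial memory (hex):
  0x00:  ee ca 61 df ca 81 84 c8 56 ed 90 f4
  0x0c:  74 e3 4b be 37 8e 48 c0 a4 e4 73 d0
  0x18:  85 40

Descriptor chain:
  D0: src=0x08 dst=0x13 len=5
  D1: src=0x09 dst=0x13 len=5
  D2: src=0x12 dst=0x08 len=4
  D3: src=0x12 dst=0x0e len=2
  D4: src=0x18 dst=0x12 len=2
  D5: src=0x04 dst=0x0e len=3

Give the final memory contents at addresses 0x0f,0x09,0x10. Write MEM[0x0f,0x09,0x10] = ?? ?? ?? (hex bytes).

MEM[0x0f,0x09,0x10] = 81 ed 84

[0] 0x08->0x13 len=5 : 56 ed 90 f4 74
[1] 0x09->0x13 len=5 : ed 90 f4 74 e3
[2] 0x12->0x08 len=4 : 48 ed 90 f4
[3] 0x12->0x0e len=2 : 48 ed
[4] 0x18->0x12 len=2 : 85 40
[5] 0x04->0x0e len=3 : ca 81 84
query mem[0x0f]=0x81, mem[0x09]=0xed, mem[0x10]=0x84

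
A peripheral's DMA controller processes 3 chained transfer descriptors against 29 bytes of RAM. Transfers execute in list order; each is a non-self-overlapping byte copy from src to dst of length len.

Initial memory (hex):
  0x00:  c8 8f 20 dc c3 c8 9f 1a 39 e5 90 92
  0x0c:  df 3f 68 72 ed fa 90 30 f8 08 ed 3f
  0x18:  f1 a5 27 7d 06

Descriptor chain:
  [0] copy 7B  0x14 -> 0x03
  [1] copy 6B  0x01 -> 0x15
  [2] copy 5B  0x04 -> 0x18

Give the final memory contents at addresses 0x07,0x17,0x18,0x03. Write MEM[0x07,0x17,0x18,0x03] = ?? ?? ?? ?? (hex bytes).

  after D0: wrote 7B at 0x03 = f808ed3ff1a527
  after D1: wrote 6B at 0x15 = 8f20f808ed3f
  after D2: wrote 5B at 0x18 = 08ed3ff1a5
query mem[0x07]=0xf1, mem[0x17]=0xf8, mem[0x18]=0x08, mem[0x03]=0xf8

MEM[0x07,0x17,0x18,0x03] = f1 f8 08 f8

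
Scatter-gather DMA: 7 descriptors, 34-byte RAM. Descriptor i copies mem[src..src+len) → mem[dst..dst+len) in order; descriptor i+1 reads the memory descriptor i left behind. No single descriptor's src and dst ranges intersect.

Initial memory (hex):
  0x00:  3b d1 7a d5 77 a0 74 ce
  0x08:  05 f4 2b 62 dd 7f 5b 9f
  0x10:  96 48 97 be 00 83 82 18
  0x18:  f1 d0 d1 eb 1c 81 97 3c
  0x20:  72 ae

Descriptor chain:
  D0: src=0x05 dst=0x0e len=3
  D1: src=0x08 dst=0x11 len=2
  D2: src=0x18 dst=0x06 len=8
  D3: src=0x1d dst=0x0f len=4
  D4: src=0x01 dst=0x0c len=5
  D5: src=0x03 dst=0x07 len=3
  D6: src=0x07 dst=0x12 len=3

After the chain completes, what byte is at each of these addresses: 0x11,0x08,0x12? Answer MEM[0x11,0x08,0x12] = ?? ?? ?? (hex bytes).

MEM[0x11,0x08,0x12] = 3c 77 d5

#0 dst[0x0e+3] := {0xa0,0x74,0xce}
#1 dst[0x11+2] := {0x05,0xf4}
#2 dst[0x06+8] := {0xf1,0xd0,0xd1,0xeb,0x1c,0x81,0x97,0x3c}
#3 dst[0x0f+4] := {0x81,0x97,0x3c,0x72}
#4 dst[0x0c+5] := {0xd1,0x7a,0xd5,0x77,0xa0}
#5 dst[0x07+3] := {0xd5,0x77,0xa0}
#6 dst[0x12+3] := {0xd5,0x77,0xa0}
query mem[0x11]=0x3c, mem[0x08]=0x77, mem[0x12]=0xd5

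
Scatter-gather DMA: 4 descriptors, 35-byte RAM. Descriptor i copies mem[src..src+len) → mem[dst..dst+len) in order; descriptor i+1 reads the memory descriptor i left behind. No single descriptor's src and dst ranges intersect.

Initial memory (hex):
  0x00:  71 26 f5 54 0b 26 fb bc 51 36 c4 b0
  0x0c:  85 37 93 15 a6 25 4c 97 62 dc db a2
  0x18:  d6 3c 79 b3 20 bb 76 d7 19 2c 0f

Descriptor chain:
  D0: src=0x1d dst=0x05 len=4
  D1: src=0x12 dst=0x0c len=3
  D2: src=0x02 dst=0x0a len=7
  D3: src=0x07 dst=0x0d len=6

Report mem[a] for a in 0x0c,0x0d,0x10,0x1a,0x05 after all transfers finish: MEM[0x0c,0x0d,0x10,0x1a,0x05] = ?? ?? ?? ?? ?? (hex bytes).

MEM[0x0c,0x0d,0x10,0x1a,0x05] = 0b d7 f5 79 bb

D0: mem[0x05..0x08] <- [bb 76 d7 19]
D1: mem[0x0c..0x0e] <- [4c 97 62]
D2: mem[0x0a..0x10] <- [f5 54 0b bb 76 d7 19]
D3: mem[0x0d..0x12] <- [d7 19 36 f5 54 0b]
query mem[0x0c]=0x0b, mem[0x0d]=0xd7, mem[0x10]=0xf5, mem[0x1a]=0x79, mem[0x05]=0xbb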